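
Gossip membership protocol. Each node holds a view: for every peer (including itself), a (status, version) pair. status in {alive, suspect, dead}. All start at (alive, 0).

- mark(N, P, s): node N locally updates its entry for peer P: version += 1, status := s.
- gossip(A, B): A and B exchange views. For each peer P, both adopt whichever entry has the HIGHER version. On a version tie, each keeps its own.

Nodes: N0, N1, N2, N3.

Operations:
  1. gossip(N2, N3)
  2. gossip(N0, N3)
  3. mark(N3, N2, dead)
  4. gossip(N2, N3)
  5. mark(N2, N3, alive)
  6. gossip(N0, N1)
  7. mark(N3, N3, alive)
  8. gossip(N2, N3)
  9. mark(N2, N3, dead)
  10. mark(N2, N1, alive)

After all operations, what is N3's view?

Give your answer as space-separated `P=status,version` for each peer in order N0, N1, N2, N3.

Answer: N0=alive,0 N1=alive,0 N2=dead,1 N3=alive,1

Derivation:
Op 1: gossip N2<->N3 -> N2.N0=(alive,v0) N2.N1=(alive,v0) N2.N2=(alive,v0) N2.N3=(alive,v0) | N3.N0=(alive,v0) N3.N1=(alive,v0) N3.N2=(alive,v0) N3.N3=(alive,v0)
Op 2: gossip N0<->N3 -> N0.N0=(alive,v0) N0.N1=(alive,v0) N0.N2=(alive,v0) N0.N3=(alive,v0) | N3.N0=(alive,v0) N3.N1=(alive,v0) N3.N2=(alive,v0) N3.N3=(alive,v0)
Op 3: N3 marks N2=dead -> (dead,v1)
Op 4: gossip N2<->N3 -> N2.N0=(alive,v0) N2.N1=(alive,v0) N2.N2=(dead,v1) N2.N3=(alive,v0) | N3.N0=(alive,v0) N3.N1=(alive,v0) N3.N2=(dead,v1) N3.N3=(alive,v0)
Op 5: N2 marks N3=alive -> (alive,v1)
Op 6: gossip N0<->N1 -> N0.N0=(alive,v0) N0.N1=(alive,v0) N0.N2=(alive,v0) N0.N3=(alive,v0) | N1.N0=(alive,v0) N1.N1=(alive,v0) N1.N2=(alive,v0) N1.N3=(alive,v0)
Op 7: N3 marks N3=alive -> (alive,v1)
Op 8: gossip N2<->N3 -> N2.N0=(alive,v0) N2.N1=(alive,v0) N2.N2=(dead,v1) N2.N3=(alive,v1) | N3.N0=(alive,v0) N3.N1=(alive,v0) N3.N2=(dead,v1) N3.N3=(alive,v1)
Op 9: N2 marks N3=dead -> (dead,v2)
Op 10: N2 marks N1=alive -> (alive,v1)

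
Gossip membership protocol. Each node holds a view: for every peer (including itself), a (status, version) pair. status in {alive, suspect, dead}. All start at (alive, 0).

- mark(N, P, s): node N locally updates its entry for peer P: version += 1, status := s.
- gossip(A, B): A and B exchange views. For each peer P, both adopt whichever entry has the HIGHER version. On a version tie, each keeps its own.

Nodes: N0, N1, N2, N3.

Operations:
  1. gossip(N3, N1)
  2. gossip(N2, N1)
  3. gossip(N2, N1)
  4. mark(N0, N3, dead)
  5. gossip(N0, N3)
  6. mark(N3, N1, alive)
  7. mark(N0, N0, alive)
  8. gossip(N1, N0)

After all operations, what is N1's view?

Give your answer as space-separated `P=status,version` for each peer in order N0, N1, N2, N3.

Answer: N0=alive,1 N1=alive,0 N2=alive,0 N3=dead,1

Derivation:
Op 1: gossip N3<->N1 -> N3.N0=(alive,v0) N3.N1=(alive,v0) N3.N2=(alive,v0) N3.N3=(alive,v0) | N1.N0=(alive,v0) N1.N1=(alive,v0) N1.N2=(alive,v0) N1.N3=(alive,v0)
Op 2: gossip N2<->N1 -> N2.N0=(alive,v0) N2.N1=(alive,v0) N2.N2=(alive,v0) N2.N3=(alive,v0) | N1.N0=(alive,v0) N1.N1=(alive,v0) N1.N2=(alive,v0) N1.N3=(alive,v0)
Op 3: gossip N2<->N1 -> N2.N0=(alive,v0) N2.N1=(alive,v0) N2.N2=(alive,v0) N2.N3=(alive,v0) | N1.N0=(alive,v0) N1.N1=(alive,v0) N1.N2=(alive,v0) N1.N3=(alive,v0)
Op 4: N0 marks N3=dead -> (dead,v1)
Op 5: gossip N0<->N3 -> N0.N0=(alive,v0) N0.N1=(alive,v0) N0.N2=(alive,v0) N0.N3=(dead,v1) | N3.N0=(alive,v0) N3.N1=(alive,v0) N3.N2=(alive,v0) N3.N3=(dead,v1)
Op 6: N3 marks N1=alive -> (alive,v1)
Op 7: N0 marks N0=alive -> (alive,v1)
Op 8: gossip N1<->N0 -> N1.N0=(alive,v1) N1.N1=(alive,v0) N1.N2=(alive,v0) N1.N3=(dead,v1) | N0.N0=(alive,v1) N0.N1=(alive,v0) N0.N2=(alive,v0) N0.N3=(dead,v1)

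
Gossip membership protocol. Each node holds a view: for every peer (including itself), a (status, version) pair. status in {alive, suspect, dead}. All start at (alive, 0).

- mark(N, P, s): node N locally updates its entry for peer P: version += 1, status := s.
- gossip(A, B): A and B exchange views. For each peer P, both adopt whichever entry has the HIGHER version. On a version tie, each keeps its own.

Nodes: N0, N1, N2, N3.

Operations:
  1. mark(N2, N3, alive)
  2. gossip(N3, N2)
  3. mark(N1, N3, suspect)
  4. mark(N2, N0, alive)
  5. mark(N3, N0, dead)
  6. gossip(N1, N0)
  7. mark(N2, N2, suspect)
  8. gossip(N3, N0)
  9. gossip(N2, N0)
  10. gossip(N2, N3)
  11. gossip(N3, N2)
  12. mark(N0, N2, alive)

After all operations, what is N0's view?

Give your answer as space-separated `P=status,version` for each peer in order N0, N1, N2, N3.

Answer: N0=dead,1 N1=alive,0 N2=alive,2 N3=suspect,1

Derivation:
Op 1: N2 marks N3=alive -> (alive,v1)
Op 2: gossip N3<->N2 -> N3.N0=(alive,v0) N3.N1=(alive,v0) N3.N2=(alive,v0) N3.N3=(alive,v1) | N2.N0=(alive,v0) N2.N1=(alive,v0) N2.N2=(alive,v0) N2.N3=(alive,v1)
Op 3: N1 marks N3=suspect -> (suspect,v1)
Op 4: N2 marks N0=alive -> (alive,v1)
Op 5: N3 marks N0=dead -> (dead,v1)
Op 6: gossip N1<->N0 -> N1.N0=(alive,v0) N1.N1=(alive,v0) N1.N2=(alive,v0) N1.N3=(suspect,v1) | N0.N0=(alive,v0) N0.N1=(alive,v0) N0.N2=(alive,v0) N0.N3=(suspect,v1)
Op 7: N2 marks N2=suspect -> (suspect,v1)
Op 8: gossip N3<->N0 -> N3.N0=(dead,v1) N3.N1=(alive,v0) N3.N2=(alive,v0) N3.N3=(alive,v1) | N0.N0=(dead,v1) N0.N1=(alive,v0) N0.N2=(alive,v0) N0.N3=(suspect,v1)
Op 9: gossip N2<->N0 -> N2.N0=(alive,v1) N2.N1=(alive,v0) N2.N2=(suspect,v1) N2.N3=(alive,v1) | N0.N0=(dead,v1) N0.N1=(alive,v0) N0.N2=(suspect,v1) N0.N3=(suspect,v1)
Op 10: gossip N2<->N3 -> N2.N0=(alive,v1) N2.N1=(alive,v0) N2.N2=(suspect,v1) N2.N3=(alive,v1) | N3.N0=(dead,v1) N3.N1=(alive,v0) N3.N2=(suspect,v1) N3.N3=(alive,v1)
Op 11: gossip N3<->N2 -> N3.N0=(dead,v1) N3.N1=(alive,v0) N3.N2=(suspect,v1) N3.N3=(alive,v1) | N2.N0=(alive,v1) N2.N1=(alive,v0) N2.N2=(suspect,v1) N2.N3=(alive,v1)
Op 12: N0 marks N2=alive -> (alive,v2)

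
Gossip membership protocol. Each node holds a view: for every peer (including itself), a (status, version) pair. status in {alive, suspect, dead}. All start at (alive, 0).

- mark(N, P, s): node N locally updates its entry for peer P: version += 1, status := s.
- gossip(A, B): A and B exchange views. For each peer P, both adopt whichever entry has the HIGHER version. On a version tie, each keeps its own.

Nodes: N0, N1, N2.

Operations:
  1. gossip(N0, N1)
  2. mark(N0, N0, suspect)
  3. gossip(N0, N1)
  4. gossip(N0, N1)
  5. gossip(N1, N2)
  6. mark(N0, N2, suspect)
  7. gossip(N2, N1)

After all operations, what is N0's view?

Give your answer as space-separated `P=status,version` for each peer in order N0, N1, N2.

Op 1: gossip N0<->N1 -> N0.N0=(alive,v0) N0.N1=(alive,v0) N0.N2=(alive,v0) | N1.N0=(alive,v0) N1.N1=(alive,v0) N1.N2=(alive,v0)
Op 2: N0 marks N0=suspect -> (suspect,v1)
Op 3: gossip N0<->N1 -> N0.N0=(suspect,v1) N0.N1=(alive,v0) N0.N2=(alive,v0) | N1.N0=(suspect,v1) N1.N1=(alive,v0) N1.N2=(alive,v0)
Op 4: gossip N0<->N1 -> N0.N0=(suspect,v1) N0.N1=(alive,v0) N0.N2=(alive,v0) | N1.N0=(suspect,v1) N1.N1=(alive,v0) N1.N2=(alive,v0)
Op 5: gossip N1<->N2 -> N1.N0=(suspect,v1) N1.N1=(alive,v0) N1.N2=(alive,v0) | N2.N0=(suspect,v1) N2.N1=(alive,v0) N2.N2=(alive,v0)
Op 6: N0 marks N2=suspect -> (suspect,v1)
Op 7: gossip N2<->N1 -> N2.N0=(suspect,v1) N2.N1=(alive,v0) N2.N2=(alive,v0) | N1.N0=(suspect,v1) N1.N1=(alive,v0) N1.N2=(alive,v0)

Answer: N0=suspect,1 N1=alive,0 N2=suspect,1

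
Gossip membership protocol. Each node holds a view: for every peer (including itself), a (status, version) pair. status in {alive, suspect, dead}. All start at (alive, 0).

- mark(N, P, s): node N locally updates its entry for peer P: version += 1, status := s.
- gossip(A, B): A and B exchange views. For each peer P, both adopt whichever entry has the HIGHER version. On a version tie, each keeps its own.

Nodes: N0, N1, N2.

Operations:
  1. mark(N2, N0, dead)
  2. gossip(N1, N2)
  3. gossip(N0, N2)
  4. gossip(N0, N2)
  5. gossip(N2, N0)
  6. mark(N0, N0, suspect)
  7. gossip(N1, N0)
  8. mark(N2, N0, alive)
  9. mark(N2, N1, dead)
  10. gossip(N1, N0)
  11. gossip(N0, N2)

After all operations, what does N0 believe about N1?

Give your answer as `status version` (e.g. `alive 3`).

Answer: dead 1

Derivation:
Op 1: N2 marks N0=dead -> (dead,v1)
Op 2: gossip N1<->N2 -> N1.N0=(dead,v1) N1.N1=(alive,v0) N1.N2=(alive,v0) | N2.N0=(dead,v1) N2.N1=(alive,v0) N2.N2=(alive,v0)
Op 3: gossip N0<->N2 -> N0.N0=(dead,v1) N0.N1=(alive,v0) N0.N2=(alive,v0) | N2.N0=(dead,v1) N2.N1=(alive,v0) N2.N2=(alive,v0)
Op 4: gossip N0<->N2 -> N0.N0=(dead,v1) N0.N1=(alive,v0) N0.N2=(alive,v0) | N2.N0=(dead,v1) N2.N1=(alive,v0) N2.N2=(alive,v0)
Op 5: gossip N2<->N0 -> N2.N0=(dead,v1) N2.N1=(alive,v0) N2.N2=(alive,v0) | N0.N0=(dead,v1) N0.N1=(alive,v0) N0.N2=(alive,v0)
Op 6: N0 marks N0=suspect -> (suspect,v2)
Op 7: gossip N1<->N0 -> N1.N0=(suspect,v2) N1.N1=(alive,v0) N1.N2=(alive,v0) | N0.N0=(suspect,v2) N0.N1=(alive,v0) N0.N2=(alive,v0)
Op 8: N2 marks N0=alive -> (alive,v2)
Op 9: N2 marks N1=dead -> (dead,v1)
Op 10: gossip N1<->N0 -> N1.N0=(suspect,v2) N1.N1=(alive,v0) N1.N2=(alive,v0) | N0.N0=(suspect,v2) N0.N1=(alive,v0) N0.N2=(alive,v0)
Op 11: gossip N0<->N2 -> N0.N0=(suspect,v2) N0.N1=(dead,v1) N0.N2=(alive,v0) | N2.N0=(alive,v2) N2.N1=(dead,v1) N2.N2=(alive,v0)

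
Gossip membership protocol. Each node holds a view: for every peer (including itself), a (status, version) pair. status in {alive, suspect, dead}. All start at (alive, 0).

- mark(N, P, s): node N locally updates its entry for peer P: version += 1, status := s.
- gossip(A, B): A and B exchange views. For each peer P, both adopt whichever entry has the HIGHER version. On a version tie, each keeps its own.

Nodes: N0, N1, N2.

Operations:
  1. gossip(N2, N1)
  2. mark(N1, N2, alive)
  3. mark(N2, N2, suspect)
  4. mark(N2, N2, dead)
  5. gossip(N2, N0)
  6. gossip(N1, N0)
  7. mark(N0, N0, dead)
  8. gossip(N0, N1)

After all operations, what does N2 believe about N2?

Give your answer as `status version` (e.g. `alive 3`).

Answer: dead 2

Derivation:
Op 1: gossip N2<->N1 -> N2.N0=(alive,v0) N2.N1=(alive,v0) N2.N2=(alive,v0) | N1.N0=(alive,v0) N1.N1=(alive,v0) N1.N2=(alive,v0)
Op 2: N1 marks N2=alive -> (alive,v1)
Op 3: N2 marks N2=suspect -> (suspect,v1)
Op 4: N2 marks N2=dead -> (dead,v2)
Op 5: gossip N2<->N0 -> N2.N0=(alive,v0) N2.N1=(alive,v0) N2.N2=(dead,v2) | N0.N0=(alive,v0) N0.N1=(alive,v0) N0.N2=(dead,v2)
Op 6: gossip N1<->N0 -> N1.N0=(alive,v0) N1.N1=(alive,v0) N1.N2=(dead,v2) | N0.N0=(alive,v0) N0.N1=(alive,v0) N0.N2=(dead,v2)
Op 7: N0 marks N0=dead -> (dead,v1)
Op 8: gossip N0<->N1 -> N0.N0=(dead,v1) N0.N1=(alive,v0) N0.N2=(dead,v2) | N1.N0=(dead,v1) N1.N1=(alive,v0) N1.N2=(dead,v2)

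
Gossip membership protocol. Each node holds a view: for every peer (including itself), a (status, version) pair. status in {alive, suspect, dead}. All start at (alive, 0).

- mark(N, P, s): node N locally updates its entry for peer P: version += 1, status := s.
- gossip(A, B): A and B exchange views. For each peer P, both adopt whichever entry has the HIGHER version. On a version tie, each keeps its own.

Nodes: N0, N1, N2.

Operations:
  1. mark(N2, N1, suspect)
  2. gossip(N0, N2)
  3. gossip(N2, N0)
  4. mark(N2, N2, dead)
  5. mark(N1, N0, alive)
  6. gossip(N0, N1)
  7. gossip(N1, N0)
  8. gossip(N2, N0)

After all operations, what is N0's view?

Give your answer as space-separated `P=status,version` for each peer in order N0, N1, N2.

Answer: N0=alive,1 N1=suspect,1 N2=dead,1

Derivation:
Op 1: N2 marks N1=suspect -> (suspect,v1)
Op 2: gossip N0<->N2 -> N0.N0=(alive,v0) N0.N1=(suspect,v1) N0.N2=(alive,v0) | N2.N0=(alive,v0) N2.N1=(suspect,v1) N2.N2=(alive,v0)
Op 3: gossip N2<->N0 -> N2.N0=(alive,v0) N2.N1=(suspect,v1) N2.N2=(alive,v0) | N0.N0=(alive,v0) N0.N1=(suspect,v1) N0.N2=(alive,v0)
Op 4: N2 marks N2=dead -> (dead,v1)
Op 5: N1 marks N0=alive -> (alive,v1)
Op 6: gossip N0<->N1 -> N0.N0=(alive,v1) N0.N1=(suspect,v1) N0.N2=(alive,v0) | N1.N0=(alive,v1) N1.N1=(suspect,v1) N1.N2=(alive,v0)
Op 7: gossip N1<->N0 -> N1.N0=(alive,v1) N1.N1=(suspect,v1) N1.N2=(alive,v0) | N0.N0=(alive,v1) N0.N1=(suspect,v1) N0.N2=(alive,v0)
Op 8: gossip N2<->N0 -> N2.N0=(alive,v1) N2.N1=(suspect,v1) N2.N2=(dead,v1) | N0.N0=(alive,v1) N0.N1=(suspect,v1) N0.N2=(dead,v1)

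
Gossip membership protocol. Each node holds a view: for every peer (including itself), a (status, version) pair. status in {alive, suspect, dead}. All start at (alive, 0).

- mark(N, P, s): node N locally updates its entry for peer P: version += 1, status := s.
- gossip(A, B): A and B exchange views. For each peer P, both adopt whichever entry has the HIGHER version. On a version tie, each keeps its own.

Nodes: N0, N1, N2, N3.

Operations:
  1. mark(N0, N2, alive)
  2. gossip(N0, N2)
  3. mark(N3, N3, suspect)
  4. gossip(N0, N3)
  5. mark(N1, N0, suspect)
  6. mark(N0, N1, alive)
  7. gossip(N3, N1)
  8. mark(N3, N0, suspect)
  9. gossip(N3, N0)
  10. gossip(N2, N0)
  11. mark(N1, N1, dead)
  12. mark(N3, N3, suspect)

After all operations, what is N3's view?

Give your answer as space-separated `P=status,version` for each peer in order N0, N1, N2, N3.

Op 1: N0 marks N2=alive -> (alive,v1)
Op 2: gossip N0<->N2 -> N0.N0=(alive,v0) N0.N1=(alive,v0) N0.N2=(alive,v1) N0.N3=(alive,v0) | N2.N0=(alive,v0) N2.N1=(alive,v0) N2.N2=(alive,v1) N2.N3=(alive,v0)
Op 3: N3 marks N3=suspect -> (suspect,v1)
Op 4: gossip N0<->N3 -> N0.N0=(alive,v0) N0.N1=(alive,v0) N0.N2=(alive,v1) N0.N3=(suspect,v1) | N3.N0=(alive,v0) N3.N1=(alive,v0) N3.N2=(alive,v1) N3.N3=(suspect,v1)
Op 5: N1 marks N0=suspect -> (suspect,v1)
Op 6: N0 marks N1=alive -> (alive,v1)
Op 7: gossip N3<->N1 -> N3.N0=(suspect,v1) N3.N1=(alive,v0) N3.N2=(alive,v1) N3.N3=(suspect,v1) | N1.N0=(suspect,v1) N1.N1=(alive,v0) N1.N2=(alive,v1) N1.N3=(suspect,v1)
Op 8: N3 marks N0=suspect -> (suspect,v2)
Op 9: gossip N3<->N0 -> N3.N0=(suspect,v2) N3.N1=(alive,v1) N3.N2=(alive,v1) N3.N3=(suspect,v1) | N0.N0=(suspect,v2) N0.N1=(alive,v1) N0.N2=(alive,v1) N0.N3=(suspect,v1)
Op 10: gossip N2<->N0 -> N2.N0=(suspect,v2) N2.N1=(alive,v1) N2.N2=(alive,v1) N2.N3=(suspect,v1) | N0.N0=(suspect,v2) N0.N1=(alive,v1) N0.N2=(alive,v1) N0.N3=(suspect,v1)
Op 11: N1 marks N1=dead -> (dead,v1)
Op 12: N3 marks N3=suspect -> (suspect,v2)

Answer: N0=suspect,2 N1=alive,1 N2=alive,1 N3=suspect,2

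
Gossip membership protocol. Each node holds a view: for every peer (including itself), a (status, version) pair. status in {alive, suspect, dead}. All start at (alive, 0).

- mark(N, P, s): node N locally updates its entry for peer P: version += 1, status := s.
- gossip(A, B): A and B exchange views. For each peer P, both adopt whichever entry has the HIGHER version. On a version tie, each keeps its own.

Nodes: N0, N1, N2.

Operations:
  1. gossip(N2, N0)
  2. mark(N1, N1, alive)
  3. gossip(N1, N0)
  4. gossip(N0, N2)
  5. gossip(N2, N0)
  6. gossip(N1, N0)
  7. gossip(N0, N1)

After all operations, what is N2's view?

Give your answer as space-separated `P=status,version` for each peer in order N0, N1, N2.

Answer: N0=alive,0 N1=alive,1 N2=alive,0

Derivation:
Op 1: gossip N2<->N0 -> N2.N0=(alive,v0) N2.N1=(alive,v0) N2.N2=(alive,v0) | N0.N0=(alive,v0) N0.N1=(alive,v0) N0.N2=(alive,v0)
Op 2: N1 marks N1=alive -> (alive,v1)
Op 3: gossip N1<->N0 -> N1.N0=(alive,v0) N1.N1=(alive,v1) N1.N2=(alive,v0) | N0.N0=(alive,v0) N0.N1=(alive,v1) N0.N2=(alive,v0)
Op 4: gossip N0<->N2 -> N0.N0=(alive,v0) N0.N1=(alive,v1) N0.N2=(alive,v0) | N2.N0=(alive,v0) N2.N1=(alive,v1) N2.N2=(alive,v0)
Op 5: gossip N2<->N0 -> N2.N0=(alive,v0) N2.N1=(alive,v1) N2.N2=(alive,v0) | N0.N0=(alive,v0) N0.N1=(alive,v1) N0.N2=(alive,v0)
Op 6: gossip N1<->N0 -> N1.N0=(alive,v0) N1.N1=(alive,v1) N1.N2=(alive,v0) | N0.N0=(alive,v0) N0.N1=(alive,v1) N0.N2=(alive,v0)
Op 7: gossip N0<->N1 -> N0.N0=(alive,v0) N0.N1=(alive,v1) N0.N2=(alive,v0) | N1.N0=(alive,v0) N1.N1=(alive,v1) N1.N2=(alive,v0)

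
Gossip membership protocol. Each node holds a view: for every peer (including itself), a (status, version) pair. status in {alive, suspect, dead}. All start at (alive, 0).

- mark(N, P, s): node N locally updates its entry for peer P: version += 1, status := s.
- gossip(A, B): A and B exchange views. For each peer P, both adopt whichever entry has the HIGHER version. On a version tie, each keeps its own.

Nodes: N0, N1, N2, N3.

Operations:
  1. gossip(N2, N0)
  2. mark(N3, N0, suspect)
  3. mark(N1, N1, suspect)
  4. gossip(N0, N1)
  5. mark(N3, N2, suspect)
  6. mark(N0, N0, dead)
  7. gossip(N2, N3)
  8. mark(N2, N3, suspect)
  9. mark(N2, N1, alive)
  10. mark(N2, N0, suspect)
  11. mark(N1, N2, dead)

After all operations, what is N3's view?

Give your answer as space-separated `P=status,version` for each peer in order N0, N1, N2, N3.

Answer: N0=suspect,1 N1=alive,0 N2=suspect,1 N3=alive,0

Derivation:
Op 1: gossip N2<->N0 -> N2.N0=(alive,v0) N2.N1=(alive,v0) N2.N2=(alive,v0) N2.N3=(alive,v0) | N0.N0=(alive,v0) N0.N1=(alive,v0) N0.N2=(alive,v0) N0.N3=(alive,v0)
Op 2: N3 marks N0=suspect -> (suspect,v1)
Op 3: N1 marks N1=suspect -> (suspect,v1)
Op 4: gossip N0<->N1 -> N0.N0=(alive,v0) N0.N1=(suspect,v1) N0.N2=(alive,v0) N0.N3=(alive,v0) | N1.N0=(alive,v0) N1.N1=(suspect,v1) N1.N2=(alive,v0) N1.N3=(alive,v0)
Op 5: N3 marks N2=suspect -> (suspect,v1)
Op 6: N0 marks N0=dead -> (dead,v1)
Op 7: gossip N2<->N3 -> N2.N0=(suspect,v1) N2.N1=(alive,v0) N2.N2=(suspect,v1) N2.N3=(alive,v0) | N3.N0=(suspect,v1) N3.N1=(alive,v0) N3.N2=(suspect,v1) N3.N3=(alive,v0)
Op 8: N2 marks N3=suspect -> (suspect,v1)
Op 9: N2 marks N1=alive -> (alive,v1)
Op 10: N2 marks N0=suspect -> (suspect,v2)
Op 11: N1 marks N2=dead -> (dead,v1)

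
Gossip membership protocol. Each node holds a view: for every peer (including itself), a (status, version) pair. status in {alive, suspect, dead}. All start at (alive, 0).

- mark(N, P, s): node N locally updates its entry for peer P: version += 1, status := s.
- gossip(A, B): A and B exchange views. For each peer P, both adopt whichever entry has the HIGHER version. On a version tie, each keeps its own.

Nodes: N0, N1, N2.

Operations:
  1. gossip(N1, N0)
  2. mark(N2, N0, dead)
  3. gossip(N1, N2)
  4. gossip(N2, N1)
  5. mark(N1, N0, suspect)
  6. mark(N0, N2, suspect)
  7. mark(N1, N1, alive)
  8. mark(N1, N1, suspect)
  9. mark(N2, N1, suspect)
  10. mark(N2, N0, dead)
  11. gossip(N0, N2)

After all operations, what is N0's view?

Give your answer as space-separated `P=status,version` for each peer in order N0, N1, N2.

Answer: N0=dead,2 N1=suspect,1 N2=suspect,1

Derivation:
Op 1: gossip N1<->N0 -> N1.N0=(alive,v0) N1.N1=(alive,v0) N1.N2=(alive,v0) | N0.N0=(alive,v0) N0.N1=(alive,v0) N0.N2=(alive,v0)
Op 2: N2 marks N0=dead -> (dead,v1)
Op 3: gossip N1<->N2 -> N1.N0=(dead,v1) N1.N1=(alive,v0) N1.N2=(alive,v0) | N2.N0=(dead,v1) N2.N1=(alive,v0) N2.N2=(alive,v0)
Op 4: gossip N2<->N1 -> N2.N0=(dead,v1) N2.N1=(alive,v0) N2.N2=(alive,v0) | N1.N0=(dead,v1) N1.N1=(alive,v0) N1.N2=(alive,v0)
Op 5: N1 marks N0=suspect -> (suspect,v2)
Op 6: N0 marks N2=suspect -> (suspect,v1)
Op 7: N1 marks N1=alive -> (alive,v1)
Op 8: N1 marks N1=suspect -> (suspect,v2)
Op 9: N2 marks N1=suspect -> (suspect,v1)
Op 10: N2 marks N0=dead -> (dead,v2)
Op 11: gossip N0<->N2 -> N0.N0=(dead,v2) N0.N1=(suspect,v1) N0.N2=(suspect,v1) | N2.N0=(dead,v2) N2.N1=(suspect,v1) N2.N2=(suspect,v1)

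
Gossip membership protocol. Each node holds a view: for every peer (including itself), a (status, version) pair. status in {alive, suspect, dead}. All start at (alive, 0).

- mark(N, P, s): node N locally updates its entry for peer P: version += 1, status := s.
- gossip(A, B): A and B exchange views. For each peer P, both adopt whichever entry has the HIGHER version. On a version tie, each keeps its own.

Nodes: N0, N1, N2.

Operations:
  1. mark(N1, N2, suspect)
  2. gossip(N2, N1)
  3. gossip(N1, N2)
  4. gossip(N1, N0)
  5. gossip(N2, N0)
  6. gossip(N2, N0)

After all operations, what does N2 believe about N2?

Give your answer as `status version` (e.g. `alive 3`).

Op 1: N1 marks N2=suspect -> (suspect,v1)
Op 2: gossip N2<->N1 -> N2.N0=(alive,v0) N2.N1=(alive,v0) N2.N2=(suspect,v1) | N1.N0=(alive,v0) N1.N1=(alive,v0) N1.N2=(suspect,v1)
Op 3: gossip N1<->N2 -> N1.N0=(alive,v0) N1.N1=(alive,v0) N1.N2=(suspect,v1) | N2.N0=(alive,v0) N2.N1=(alive,v0) N2.N2=(suspect,v1)
Op 4: gossip N1<->N0 -> N1.N0=(alive,v0) N1.N1=(alive,v0) N1.N2=(suspect,v1) | N0.N0=(alive,v0) N0.N1=(alive,v0) N0.N2=(suspect,v1)
Op 5: gossip N2<->N0 -> N2.N0=(alive,v0) N2.N1=(alive,v0) N2.N2=(suspect,v1) | N0.N0=(alive,v0) N0.N1=(alive,v0) N0.N2=(suspect,v1)
Op 6: gossip N2<->N0 -> N2.N0=(alive,v0) N2.N1=(alive,v0) N2.N2=(suspect,v1) | N0.N0=(alive,v0) N0.N1=(alive,v0) N0.N2=(suspect,v1)

Answer: suspect 1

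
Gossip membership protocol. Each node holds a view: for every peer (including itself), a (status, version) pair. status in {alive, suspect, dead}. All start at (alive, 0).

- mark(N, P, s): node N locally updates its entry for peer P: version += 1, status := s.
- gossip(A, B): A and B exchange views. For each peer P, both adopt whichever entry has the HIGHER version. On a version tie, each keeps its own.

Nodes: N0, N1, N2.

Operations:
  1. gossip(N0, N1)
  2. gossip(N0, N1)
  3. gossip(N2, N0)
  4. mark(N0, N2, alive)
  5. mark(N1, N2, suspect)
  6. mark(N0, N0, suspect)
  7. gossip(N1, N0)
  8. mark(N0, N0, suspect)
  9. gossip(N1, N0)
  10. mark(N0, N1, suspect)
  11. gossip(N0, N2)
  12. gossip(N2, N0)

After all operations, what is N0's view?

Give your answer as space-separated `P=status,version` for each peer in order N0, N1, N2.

Answer: N0=suspect,2 N1=suspect,1 N2=alive,1

Derivation:
Op 1: gossip N0<->N1 -> N0.N0=(alive,v0) N0.N1=(alive,v0) N0.N2=(alive,v0) | N1.N0=(alive,v0) N1.N1=(alive,v0) N1.N2=(alive,v0)
Op 2: gossip N0<->N1 -> N0.N0=(alive,v0) N0.N1=(alive,v0) N0.N2=(alive,v0) | N1.N0=(alive,v0) N1.N1=(alive,v0) N1.N2=(alive,v0)
Op 3: gossip N2<->N0 -> N2.N0=(alive,v0) N2.N1=(alive,v0) N2.N2=(alive,v0) | N0.N0=(alive,v0) N0.N1=(alive,v0) N0.N2=(alive,v0)
Op 4: N0 marks N2=alive -> (alive,v1)
Op 5: N1 marks N2=suspect -> (suspect,v1)
Op 6: N0 marks N0=suspect -> (suspect,v1)
Op 7: gossip N1<->N0 -> N1.N0=(suspect,v1) N1.N1=(alive,v0) N1.N2=(suspect,v1) | N0.N0=(suspect,v1) N0.N1=(alive,v0) N0.N2=(alive,v1)
Op 8: N0 marks N0=suspect -> (suspect,v2)
Op 9: gossip N1<->N0 -> N1.N0=(suspect,v2) N1.N1=(alive,v0) N1.N2=(suspect,v1) | N0.N0=(suspect,v2) N0.N1=(alive,v0) N0.N2=(alive,v1)
Op 10: N0 marks N1=suspect -> (suspect,v1)
Op 11: gossip N0<->N2 -> N0.N0=(suspect,v2) N0.N1=(suspect,v1) N0.N2=(alive,v1) | N2.N0=(suspect,v2) N2.N1=(suspect,v1) N2.N2=(alive,v1)
Op 12: gossip N2<->N0 -> N2.N0=(suspect,v2) N2.N1=(suspect,v1) N2.N2=(alive,v1) | N0.N0=(suspect,v2) N0.N1=(suspect,v1) N0.N2=(alive,v1)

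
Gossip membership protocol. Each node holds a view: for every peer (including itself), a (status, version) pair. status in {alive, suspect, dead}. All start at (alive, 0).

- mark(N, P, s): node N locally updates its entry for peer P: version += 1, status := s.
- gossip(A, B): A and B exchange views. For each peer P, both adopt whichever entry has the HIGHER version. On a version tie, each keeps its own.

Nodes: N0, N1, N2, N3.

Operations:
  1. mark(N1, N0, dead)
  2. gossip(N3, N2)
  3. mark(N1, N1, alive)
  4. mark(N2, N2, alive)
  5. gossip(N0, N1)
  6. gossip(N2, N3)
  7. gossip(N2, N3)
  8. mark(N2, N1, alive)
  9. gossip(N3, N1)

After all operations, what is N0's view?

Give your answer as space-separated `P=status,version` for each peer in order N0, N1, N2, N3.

Op 1: N1 marks N0=dead -> (dead,v1)
Op 2: gossip N3<->N2 -> N3.N0=(alive,v0) N3.N1=(alive,v0) N3.N2=(alive,v0) N3.N3=(alive,v0) | N2.N0=(alive,v0) N2.N1=(alive,v0) N2.N2=(alive,v0) N2.N3=(alive,v0)
Op 3: N1 marks N1=alive -> (alive,v1)
Op 4: N2 marks N2=alive -> (alive,v1)
Op 5: gossip N0<->N1 -> N0.N0=(dead,v1) N0.N1=(alive,v1) N0.N2=(alive,v0) N0.N3=(alive,v0) | N1.N0=(dead,v1) N1.N1=(alive,v1) N1.N2=(alive,v0) N1.N3=(alive,v0)
Op 6: gossip N2<->N3 -> N2.N0=(alive,v0) N2.N1=(alive,v0) N2.N2=(alive,v1) N2.N3=(alive,v0) | N3.N0=(alive,v0) N3.N1=(alive,v0) N3.N2=(alive,v1) N3.N3=(alive,v0)
Op 7: gossip N2<->N3 -> N2.N0=(alive,v0) N2.N1=(alive,v0) N2.N2=(alive,v1) N2.N3=(alive,v0) | N3.N0=(alive,v0) N3.N1=(alive,v0) N3.N2=(alive,v1) N3.N3=(alive,v0)
Op 8: N2 marks N1=alive -> (alive,v1)
Op 9: gossip N3<->N1 -> N3.N0=(dead,v1) N3.N1=(alive,v1) N3.N2=(alive,v1) N3.N3=(alive,v0) | N1.N0=(dead,v1) N1.N1=(alive,v1) N1.N2=(alive,v1) N1.N3=(alive,v0)

Answer: N0=dead,1 N1=alive,1 N2=alive,0 N3=alive,0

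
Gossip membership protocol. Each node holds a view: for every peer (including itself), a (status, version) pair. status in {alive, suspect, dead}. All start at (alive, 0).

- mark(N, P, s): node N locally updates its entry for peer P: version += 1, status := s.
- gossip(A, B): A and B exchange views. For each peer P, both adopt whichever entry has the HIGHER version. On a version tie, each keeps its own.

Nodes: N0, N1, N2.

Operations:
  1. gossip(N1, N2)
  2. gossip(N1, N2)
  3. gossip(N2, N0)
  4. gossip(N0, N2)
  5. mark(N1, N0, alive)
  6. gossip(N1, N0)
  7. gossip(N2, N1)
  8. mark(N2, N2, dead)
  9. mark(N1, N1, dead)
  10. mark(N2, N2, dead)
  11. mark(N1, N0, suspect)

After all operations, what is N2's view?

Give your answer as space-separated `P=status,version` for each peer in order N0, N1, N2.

Answer: N0=alive,1 N1=alive,0 N2=dead,2

Derivation:
Op 1: gossip N1<->N2 -> N1.N0=(alive,v0) N1.N1=(alive,v0) N1.N2=(alive,v0) | N2.N0=(alive,v0) N2.N1=(alive,v0) N2.N2=(alive,v0)
Op 2: gossip N1<->N2 -> N1.N0=(alive,v0) N1.N1=(alive,v0) N1.N2=(alive,v0) | N2.N0=(alive,v0) N2.N1=(alive,v0) N2.N2=(alive,v0)
Op 3: gossip N2<->N0 -> N2.N0=(alive,v0) N2.N1=(alive,v0) N2.N2=(alive,v0) | N0.N0=(alive,v0) N0.N1=(alive,v0) N0.N2=(alive,v0)
Op 4: gossip N0<->N2 -> N0.N0=(alive,v0) N0.N1=(alive,v0) N0.N2=(alive,v0) | N2.N0=(alive,v0) N2.N1=(alive,v0) N2.N2=(alive,v0)
Op 5: N1 marks N0=alive -> (alive,v1)
Op 6: gossip N1<->N0 -> N1.N0=(alive,v1) N1.N1=(alive,v0) N1.N2=(alive,v0) | N0.N0=(alive,v1) N0.N1=(alive,v0) N0.N2=(alive,v0)
Op 7: gossip N2<->N1 -> N2.N0=(alive,v1) N2.N1=(alive,v0) N2.N2=(alive,v0) | N1.N0=(alive,v1) N1.N1=(alive,v0) N1.N2=(alive,v0)
Op 8: N2 marks N2=dead -> (dead,v1)
Op 9: N1 marks N1=dead -> (dead,v1)
Op 10: N2 marks N2=dead -> (dead,v2)
Op 11: N1 marks N0=suspect -> (suspect,v2)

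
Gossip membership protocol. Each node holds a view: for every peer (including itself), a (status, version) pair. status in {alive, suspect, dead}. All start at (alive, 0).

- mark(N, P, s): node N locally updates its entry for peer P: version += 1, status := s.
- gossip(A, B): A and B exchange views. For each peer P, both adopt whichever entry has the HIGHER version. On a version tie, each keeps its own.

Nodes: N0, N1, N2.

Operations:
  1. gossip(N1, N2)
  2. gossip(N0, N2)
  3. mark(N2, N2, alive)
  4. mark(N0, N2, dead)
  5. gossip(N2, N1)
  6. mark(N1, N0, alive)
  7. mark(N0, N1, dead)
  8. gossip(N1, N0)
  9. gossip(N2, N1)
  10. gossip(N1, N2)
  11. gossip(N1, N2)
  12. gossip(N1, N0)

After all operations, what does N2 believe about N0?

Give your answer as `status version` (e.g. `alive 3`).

Op 1: gossip N1<->N2 -> N1.N0=(alive,v0) N1.N1=(alive,v0) N1.N2=(alive,v0) | N2.N0=(alive,v0) N2.N1=(alive,v0) N2.N2=(alive,v0)
Op 2: gossip N0<->N2 -> N0.N0=(alive,v0) N0.N1=(alive,v0) N0.N2=(alive,v0) | N2.N0=(alive,v0) N2.N1=(alive,v0) N2.N2=(alive,v0)
Op 3: N2 marks N2=alive -> (alive,v1)
Op 4: N0 marks N2=dead -> (dead,v1)
Op 5: gossip N2<->N1 -> N2.N0=(alive,v0) N2.N1=(alive,v0) N2.N2=(alive,v1) | N1.N0=(alive,v0) N1.N1=(alive,v0) N1.N2=(alive,v1)
Op 6: N1 marks N0=alive -> (alive,v1)
Op 7: N0 marks N1=dead -> (dead,v1)
Op 8: gossip N1<->N0 -> N1.N0=(alive,v1) N1.N1=(dead,v1) N1.N2=(alive,v1) | N0.N0=(alive,v1) N0.N1=(dead,v1) N0.N2=(dead,v1)
Op 9: gossip N2<->N1 -> N2.N0=(alive,v1) N2.N1=(dead,v1) N2.N2=(alive,v1) | N1.N0=(alive,v1) N1.N1=(dead,v1) N1.N2=(alive,v1)
Op 10: gossip N1<->N2 -> N1.N0=(alive,v1) N1.N1=(dead,v1) N1.N2=(alive,v1) | N2.N0=(alive,v1) N2.N1=(dead,v1) N2.N2=(alive,v1)
Op 11: gossip N1<->N2 -> N1.N0=(alive,v1) N1.N1=(dead,v1) N1.N2=(alive,v1) | N2.N0=(alive,v1) N2.N1=(dead,v1) N2.N2=(alive,v1)
Op 12: gossip N1<->N0 -> N1.N0=(alive,v1) N1.N1=(dead,v1) N1.N2=(alive,v1) | N0.N0=(alive,v1) N0.N1=(dead,v1) N0.N2=(dead,v1)

Answer: alive 1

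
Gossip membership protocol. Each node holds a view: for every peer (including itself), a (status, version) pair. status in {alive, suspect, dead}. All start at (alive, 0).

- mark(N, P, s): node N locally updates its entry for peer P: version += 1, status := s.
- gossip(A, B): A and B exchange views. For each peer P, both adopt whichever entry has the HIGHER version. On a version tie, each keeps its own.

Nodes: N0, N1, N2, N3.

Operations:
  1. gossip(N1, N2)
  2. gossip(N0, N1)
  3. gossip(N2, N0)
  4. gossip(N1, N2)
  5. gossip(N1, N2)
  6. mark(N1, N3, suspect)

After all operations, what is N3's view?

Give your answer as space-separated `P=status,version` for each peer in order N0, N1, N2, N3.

Op 1: gossip N1<->N2 -> N1.N0=(alive,v0) N1.N1=(alive,v0) N1.N2=(alive,v0) N1.N3=(alive,v0) | N2.N0=(alive,v0) N2.N1=(alive,v0) N2.N2=(alive,v0) N2.N3=(alive,v0)
Op 2: gossip N0<->N1 -> N0.N0=(alive,v0) N0.N1=(alive,v0) N0.N2=(alive,v0) N0.N3=(alive,v0) | N1.N0=(alive,v0) N1.N1=(alive,v0) N1.N2=(alive,v0) N1.N3=(alive,v0)
Op 3: gossip N2<->N0 -> N2.N0=(alive,v0) N2.N1=(alive,v0) N2.N2=(alive,v0) N2.N3=(alive,v0) | N0.N0=(alive,v0) N0.N1=(alive,v0) N0.N2=(alive,v0) N0.N3=(alive,v0)
Op 4: gossip N1<->N2 -> N1.N0=(alive,v0) N1.N1=(alive,v0) N1.N2=(alive,v0) N1.N3=(alive,v0) | N2.N0=(alive,v0) N2.N1=(alive,v0) N2.N2=(alive,v0) N2.N3=(alive,v0)
Op 5: gossip N1<->N2 -> N1.N0=(alive,v0) N1.N1=(alive,v0) N1.N2=(alive,v0) N1.N3=(alive,v0) | N2.N0=(alive,v0) N2.N1=(alive,v0) N2.N2=(alive,v0) N2.N3=(alive,v0)
Op 6: N1 marks N3=suspect -> (suspect,v1)

Answer: N0=alive,0 N1=alive,0 N2=alive,0 N3=alive,0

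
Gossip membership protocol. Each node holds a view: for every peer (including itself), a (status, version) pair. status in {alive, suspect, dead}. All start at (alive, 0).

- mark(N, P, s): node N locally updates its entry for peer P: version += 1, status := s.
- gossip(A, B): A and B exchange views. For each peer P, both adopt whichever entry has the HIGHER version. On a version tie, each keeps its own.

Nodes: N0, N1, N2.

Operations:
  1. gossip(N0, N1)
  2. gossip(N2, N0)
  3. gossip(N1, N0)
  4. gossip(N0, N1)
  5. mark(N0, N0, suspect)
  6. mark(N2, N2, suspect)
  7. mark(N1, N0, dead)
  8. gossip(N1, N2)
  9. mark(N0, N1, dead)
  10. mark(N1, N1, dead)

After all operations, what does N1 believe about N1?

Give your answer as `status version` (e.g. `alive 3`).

Op 1: gossip N0<->N1 -> N0.N0=(alive,v0) N0.N1=(alive,v0) N0.N2=(alive,v0) | N1.N0=(alive,v0) N1.N1=(alive,v0) N1.N2=(alive,v0)
Op 2: gossip N2<->N0 -> N2.N0=(alive,v0) N2.N1=(alive,v0) N2.N2=(alive,v0) | N0.N0=(alive,v0) N0.N1=(alive,v0) N0.N2=(alive,v0)
Op 3: gossip N1<->N0 -> N1.N0=(alive,v0) N1.N1=(alive,v0) N1.N2=(alive,v0) | N0.N0=(alive,v0) N0.N1=(alive,v0) N0.N2=(alive,v0)
Op 4: gossip N0<->N1 -> N0.N0=(alive,v0) N0.N1=(alive,v0) N0.N2=(alive,v0) | N1.N0=(alive,v0) N1.N1=(alive,v0) N1.N2=(alive,v0)
Op 5: N0 marks N0=suspect -> (suspect,v1)
Op 6: N2 marks N2=suspect -> (suspect,v1)
Op 7: N1 marks N0=dead -> (dead,v1)
Op 8: gossip N1<->N2 -> N1.N0=(dead,v1) N1.N1=(alive,v0) N1.N2=(suspect,v1) | N2.N0=(dead,v1) N2.N1=(alive,v0) N2.N2=(suspect,v1)
Op 9: N0 marks N1=dead -> (dead,v1)
Op 10: N1 marks N1=dead -> (dead,v1)

Answer: dead 1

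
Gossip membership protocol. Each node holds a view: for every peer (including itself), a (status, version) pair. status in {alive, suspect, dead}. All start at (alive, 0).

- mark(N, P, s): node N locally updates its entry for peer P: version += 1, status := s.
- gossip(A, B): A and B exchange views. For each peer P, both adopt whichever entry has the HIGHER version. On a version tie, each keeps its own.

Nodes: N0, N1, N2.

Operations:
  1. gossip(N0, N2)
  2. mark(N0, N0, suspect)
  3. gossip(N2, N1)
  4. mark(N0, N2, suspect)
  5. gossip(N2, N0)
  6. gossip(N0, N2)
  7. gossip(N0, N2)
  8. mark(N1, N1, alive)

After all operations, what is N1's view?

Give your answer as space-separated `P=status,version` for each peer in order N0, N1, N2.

Answer: N0=alive,0 N1=alive,1 N2=alive,0

Derivation:
Op 1: gossip N0<->N2 -> N0.N0=(alive,v0) N0.N1=(alive,v0) N0.N2=(alive,v0) | N2.N0=(alive,v0) N2.N1=(alive,v0) N2.N2=(alive,v0)
Op 2: N0 marks N0=suspect -> (suspect,v1)
Op 3: gossip N2<->N1 -> N2.N0=(alive,v0) N2.N1=(alive,v0) N2.N2=(alive,v0) | N1.N0=(alive,v0) N1.N1=(alive,v0) N1.N2=(alive,v0)
Op 4: N0 marks N2=suspect -> (suspect,v1)
Op 5: gossip N2<->N0 -> N2.N0=(suspect,v1) N2.N1=(alive,v0) N2.N2=(suspect,v1) | N0.N0=(suspect,v1) N0.N1=(alive,v0) N0.N2=(suspect,v1)
Op 6: gossip N0<->N2 -> N0.N0=(suspect,v1) N0.N1=(alive,v0) N0.N2=(suspect,v1) | N2.N0=(suspect,v1) N2.N1=(alive,v0) N2.N2=(suspect,v1)
Op 7: gossip N0<->N2 -> N0.N0=(suspect,v1) N0.N1=(alive,v0) N0.N2=(suspect,v1) | N2.N0=(suspect,v1) N2.N1=(alive,v0) N2.N2=(suspect,v1)
Op 8: N1 marks N1=alive -> (alive,v1)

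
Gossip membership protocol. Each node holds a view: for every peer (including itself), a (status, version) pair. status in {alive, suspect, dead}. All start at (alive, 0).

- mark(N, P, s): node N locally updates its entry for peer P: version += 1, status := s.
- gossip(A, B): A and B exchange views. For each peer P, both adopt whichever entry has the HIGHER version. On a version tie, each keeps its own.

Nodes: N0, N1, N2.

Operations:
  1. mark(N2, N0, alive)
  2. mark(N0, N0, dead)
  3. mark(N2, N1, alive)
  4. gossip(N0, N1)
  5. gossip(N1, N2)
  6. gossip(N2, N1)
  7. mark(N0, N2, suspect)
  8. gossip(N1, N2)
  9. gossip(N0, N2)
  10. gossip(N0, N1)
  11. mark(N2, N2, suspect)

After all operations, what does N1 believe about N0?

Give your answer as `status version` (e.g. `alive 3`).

Answer: dead 1

Derivation:
Op 1: N2 marks N0=alive -> (alive,v1)
Op 2: N0 marks N0=dead -> (dead,v1)
Op 3: N2 marks N1=alive -> (alive,v1)
Op 4: gossip N0<->N1 -> N0.N0=(dead,v1) N0.N1=(alive,v0) N0.N2=(alive,v0) | N1.N0=(dead,v1) N1.N1=(alive,v0) N1.N2=(alive,v0)
Op 5: gossip N1<->N2 -> N1.N0=(dead,v1) N1.N1=(alive,v1) N1.N2=(alive,v0) | N2.N0=(alive,v1) N2.N1=(alive,v1) N2.N2=(alive,v0)
Op 6: gossip N2<->N1 -> N2.N0=(alive,v1) N2.N1=(alive,v1) N2.N2=(alive,v0) | N1.N0=(dead,v1) N1.N1=(alive,v1) N1.N2=(alive,v0)
Op 7: N0 marks N2=suspect -> (suspect,v1)
Op 8: gossip N1<->N2 -> N1.N0=(dead,v1) N1.N1=(alive,v1) N1.N2=(alive,v0) | N2.N0=(alive,v1) N2.N1=(alive,v1) N2.N2=(alive,v0)
Op 9: gossip N0<->N2 -> N0.N0=(dead,v1) N0.N1=(alive,v1) N0.N2=(suspect,v1) | N2.N0=(alive,v1) N2.N1=(alive,v1) N2.N2=(suspect,v1)
Op 10: gossip N0<->N1 -> N0.N0=(dead,v1) N0.N1=(alive,v1) N0.N2=(suspect,v1) | N1.N0=(dead,v1) N1.N1=(alive,v1) N1.N2=(suspect,v1)
Op 11: N2 marks N2=suspect -> (suspect,v2)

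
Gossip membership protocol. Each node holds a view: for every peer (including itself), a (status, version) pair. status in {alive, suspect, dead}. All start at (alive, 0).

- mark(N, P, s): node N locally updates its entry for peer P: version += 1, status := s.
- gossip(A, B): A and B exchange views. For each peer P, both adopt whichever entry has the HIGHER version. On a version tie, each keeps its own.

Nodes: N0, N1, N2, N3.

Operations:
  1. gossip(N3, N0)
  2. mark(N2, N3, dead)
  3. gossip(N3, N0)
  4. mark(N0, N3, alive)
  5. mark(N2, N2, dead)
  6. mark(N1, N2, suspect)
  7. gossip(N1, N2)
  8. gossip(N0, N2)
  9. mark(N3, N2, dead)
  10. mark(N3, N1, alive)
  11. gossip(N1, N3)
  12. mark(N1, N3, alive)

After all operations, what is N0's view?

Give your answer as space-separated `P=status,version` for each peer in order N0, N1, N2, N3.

Op 1: gossip N3<->N0 -> N3.N0=(alive,v0) N3.N1=(alive,v0) N3.N2=(alive,v0) N3.N3=(alive,v0) | N0.N0=(alive,v0) N0.N1=(alive,v0) N0.N2=(alive,v0) N0.N3=(alive,v0)
Op 2: N2 marks N3=dead -> (dead,v1)
Op 3: gossip N3<->N0 -> N3.N0=(alive,v0) N3.N1=(alive,v0) N3.N2=(alive,v0) N3.N3=(alive,v0) | N0.N0=(alive,v0) N0.N1=(alive,v0) N0.N2=(alive,v0) N0.N3=(alive,v0)
Op 4: N0 marks N3=alive -> (alive,v1)
Op 5: N2 marks N2=dead -> (dead,v1)
Op 6: N1 marks N2=suspect -> (suspect,v1)
Op 7: gossip N1<->N2 -> N1.N0=(alive,v0) N1.N1=(alive,v0) N1.N2=(suspect,v1) N1.N3=(dead,v1) | N2.N0=(alive,v0) N2.N1=(alive,v0) N2.N2=(dead,v1) N2.N3=(dead,v1)
Op 8: gossip N0<->N2 -> N0.N0=(alive,v0) N0.N1=(alive,v0) N0.N2=(dead,v1) N0.N3=(alive,v1) | N2.N0=(alive,v0) N2.N1=(alive,v0) N2.N2=(dead,v1) N2.N3=(dead,v1)
Op 9: N3 marks N2=dead -> (dead,v1)
Op 10: N3 marks N1=alive -> (alive,v1)
Op 11: gossip N1<->N3 -> N1.N0=(alive,v0) N1.N1=(alive,v1) N1.N2=(suspect,v1) N1.N3=(dead,v1) | N3.N0=(alive,v0) N3.N1=(alive,v1) N3.N2=(dead,v1) N3.N3=(dead,v1)
Op 12: N1 marks N3=alive -> (alive,v2)

Answer: N0=alive,0 N1=alive,0 N2=dead,1 N3=alive,1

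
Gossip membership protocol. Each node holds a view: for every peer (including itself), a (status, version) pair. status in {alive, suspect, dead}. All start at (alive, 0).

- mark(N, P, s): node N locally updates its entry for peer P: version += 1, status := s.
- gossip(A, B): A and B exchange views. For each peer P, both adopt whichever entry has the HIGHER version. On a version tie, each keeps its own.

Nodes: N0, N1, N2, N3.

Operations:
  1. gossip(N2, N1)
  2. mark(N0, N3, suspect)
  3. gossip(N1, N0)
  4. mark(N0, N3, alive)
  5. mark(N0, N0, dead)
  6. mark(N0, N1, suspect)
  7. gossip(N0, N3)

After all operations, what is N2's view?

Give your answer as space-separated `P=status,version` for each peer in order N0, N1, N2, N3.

Op 1: gossip N2<->N1 -> N2.N0=(alive,v0) N2.N1=(alive,v0) N2.N2=(alive,v0) N2.N3=(alive,v0) | N1.N0=(alive,v0) N1.N1=(alive,v0) N1.N2=(alive,v0) N1.N3=(alive,v0)
Op 2: N0 marks N3=suspect -> (suspect,v1)
Op 3: gossip N1<->N0 -> N1.N0=(alive,v0) N1.N1=(alive,v0) N1.N2=(alive,v0) N1.N3=(suspect,v1) | N0.N0=(alive,v0) N0.N1=(alive,v0) N0.N2=(alive,v0) N0.N3=(suspect,v1)
Op 4: N0 marks N3=alive -> (alive,v2)
Op 5: N0 marks N0=dead -> (dead,v1)
Op 6: N0 marks N1=suspect -> (suspect,v1)
Op 7: gossip N0<->N3 -> N0.N0=(dead,v1) N0.N1=(suspect,v1) N0.N2=(alive,v0) N0.N3=(alive,v2) | N3.N0=(dead,v1) N3.N1=(suspect,v1) N3.N2=(alive,v0) N3.N3=(alive,v2)

Answer: N0=alive,0 N1=alive,0 N2=alive,0 N3=alive,0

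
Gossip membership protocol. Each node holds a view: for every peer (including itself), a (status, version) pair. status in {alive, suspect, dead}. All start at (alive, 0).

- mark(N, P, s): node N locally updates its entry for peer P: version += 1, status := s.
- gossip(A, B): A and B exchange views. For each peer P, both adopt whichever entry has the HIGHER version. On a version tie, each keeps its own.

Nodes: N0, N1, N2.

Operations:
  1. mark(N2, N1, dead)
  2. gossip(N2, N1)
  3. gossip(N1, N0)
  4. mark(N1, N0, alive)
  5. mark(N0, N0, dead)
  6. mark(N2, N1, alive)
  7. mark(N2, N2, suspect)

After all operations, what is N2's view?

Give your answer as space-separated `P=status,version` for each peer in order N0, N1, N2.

Op 1: N2 marks N1=dead -> (dead,v1)
Op 2: gossip N2<->N1 -> N2.N0=(alive,v0) N2.N1=(dead,v1) N2.N2=(alive,v0) | N1.N0=(alive,v0) N1.N1=(dead,v1) N1.N2=(alive,v0)
Op 3: gossip N1<->N0 -> N1.N0=(alive,v0) N1.N1=(dead,v1) N1.N2=(alive,v0) | N0.N0=(alive,v0) N0.N1=(dead,v1) N0.N2=(alive,v0)
Op 4: N1 marks N0=alive -> (alive,v1)
Op 5: N0 marks N0=dead -> (dead,v1)
Op 6: N2 marks N1=alive -> (alive,v2)
Op 7: N2 marks N2=suspect -> (suspect,v1)

Answer: N0=alive,0 N1=alive,2 N2=suspect,1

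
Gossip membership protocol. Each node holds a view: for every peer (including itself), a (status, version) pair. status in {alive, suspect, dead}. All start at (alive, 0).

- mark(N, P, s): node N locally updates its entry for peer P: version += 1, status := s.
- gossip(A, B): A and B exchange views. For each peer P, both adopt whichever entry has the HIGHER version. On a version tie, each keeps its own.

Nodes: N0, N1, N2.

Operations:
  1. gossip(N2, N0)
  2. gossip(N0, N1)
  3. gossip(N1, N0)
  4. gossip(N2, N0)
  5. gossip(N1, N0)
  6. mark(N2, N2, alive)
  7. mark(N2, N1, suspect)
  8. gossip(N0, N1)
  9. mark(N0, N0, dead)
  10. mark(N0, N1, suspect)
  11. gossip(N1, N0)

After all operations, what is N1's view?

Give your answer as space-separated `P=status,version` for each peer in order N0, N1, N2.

Answer: N0=dead,1 N1=suspect,1 N2=alive,0

Derivation:
Op 1: gossip N2<->N0 -> N2.N0=(alive,v0) N2.N1=(alive,v0) N2.N2=(alive,v0) | N0.N0=(alive,v0) N0.N1=(alive,v0) N0.N2=(alive,v0)
Op 2: gossip N0<->N1 -> N0.N0=(alive,v0) N0.N1=(alive,v0) N0.N2=(alive,v0) | N1.N0=(alive,v0) N1.N1=(alive,v0) N1.N2=(alive,v0)
Op 3: gossip N1<->N0 -> N1.N0=(alive,v0) N1.N1=(alive,v0) N1.N2=(alive,v0) | N0.N0=(alive,v0) N0.N1=(alive,v0) N0.N2=(alive,v0)
Op 4: gossip N2<->N0 -> N2.N0=(alive,v0) N2.N1=(alive,v0) N2.N2=(alive,v0) | N0.N0=(alive,v0) N0.N1=(alive,v0) N0.N2=(alive,v0)
Op 5: gossip N1<->N0 -> N1.N0=(alive,v0) N1.N1=(alive,v0) N1.N2=(alive,v0) | N0.N0=(alive,v0) N0.N1=(alive,v0) N0.N2=(alive,v0)
Op 6: N2 marks N2=alive -> (alive,v1)
Op 7: N2 marks N1=suspect -> (suspect,v1)
Op 8: gossip N0<->N1 -> N0.N0=(alive,v0) N0.N1=(alive,v0) N0.N2=(alive,v0) | N1.N0=(alive,v0) N1.N1=(alive,v0) N1.N2=(alive,v0)
Op 9: N0 marks N0=dead -> (dead,v1)
Op 10: N0 marks N1=suspect -> (suspect,v1)
Op 11: gossip N1<->N0 -> N1.N0=(dead,v1) N1.N1=(suspect,v1) N1.N2=(alive,v0) | N0.N0=(dead,v1) N0.N1=(suspect,v1) N0.N2=(alive,v0)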